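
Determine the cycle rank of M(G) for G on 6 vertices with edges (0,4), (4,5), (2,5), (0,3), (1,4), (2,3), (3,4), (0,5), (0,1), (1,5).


Cycle rank (nullity) = |E| - r(M) = |E| - (|V| - c).
|E| = 10, |V| = 6, c = 1.
Nullity = 10 - (6 - 1) = 10 - 5 = 5.

5


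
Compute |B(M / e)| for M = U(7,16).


Contracting e from U(7,16) gives U(6,15).
Bases of U(6,15) = C(15,6) = 15! / (6! * 9!) = 5005.

5005


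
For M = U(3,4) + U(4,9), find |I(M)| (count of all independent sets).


For a direct sum, |I(M1+M2)| = |I(M1)| * |I(M2)|.
|I(U(3,4))| = sum C(4,k) for k=0..3 = 15.
|I(U(4,9))| = sum C(9,k) for k=0..4 = 256.
Total = 15 * 256 = 3840.

3840


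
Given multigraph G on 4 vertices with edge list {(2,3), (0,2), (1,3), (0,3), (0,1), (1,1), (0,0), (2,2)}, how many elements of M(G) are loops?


In a graphic matroid, a loop is a self-loop edge (u,u) with rank 0.
Examining all 8 edges for self-loops...
Self-loops found: (1,1), (0,0), (2,2)
Number of loops = 3.

3


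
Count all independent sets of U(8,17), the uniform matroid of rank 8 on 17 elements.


Independent sets of U(8,17) are all subsets of size <= 8.
Count = C(17,0) + C(17,1) + C(17,2) + C(17,3) + C(17,4) + C(17,5) + C(17,6) + C(17,7) + C(17,8)
     = 1 + 17 + 136 + 680 + 2380 + 6188 + 12376 + 19448 + 24310
     = 65536.

65536


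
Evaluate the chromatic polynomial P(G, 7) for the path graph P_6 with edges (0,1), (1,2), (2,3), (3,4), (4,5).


P(P_6, k) = k * (k-1)^(5).
P(7) = 7 * 6^5 = 7 * 7776 = 54432.

54432


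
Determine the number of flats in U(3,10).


Flats of U(3,10): every subset of size < 3 is a flat, plus E itself.
Count = (10 choose 0) + (10 choose 1) + (10 choose 2) + 1
     = 1 + 10 + 45 + 1
     = 57.

57


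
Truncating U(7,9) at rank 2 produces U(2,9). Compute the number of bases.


Truncating U(7,9) to rank 2 gives U(2,9).
Bases of U(2,9) are all 2-element subsets of 9 elements.
Number of bases = C(9,2) = (9 * 8) / (1 * 2) = 36.

36


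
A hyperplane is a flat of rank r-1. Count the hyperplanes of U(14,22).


Hyperplanes of U(14,22) are flats of rank 13.
In a uniform matroid, these are exactly the (13)-element subsets.
Count = C(22,13) = 497420.

497420


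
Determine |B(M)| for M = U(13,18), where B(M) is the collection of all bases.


Bases of U(13,18) are all 13-element subsets of the 18-element ground set.
Number of bases = C(18,13).
C(18,13) = 8568.

8568


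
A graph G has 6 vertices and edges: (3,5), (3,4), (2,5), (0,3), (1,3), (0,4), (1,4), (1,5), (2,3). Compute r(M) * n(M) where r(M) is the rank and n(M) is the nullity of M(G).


r(M) = |V| - c = 6 - 1 = 5.
nullity = |E| - r(M) = 9 - 5 = 4.
Product = 5 * 4 = 20.

20


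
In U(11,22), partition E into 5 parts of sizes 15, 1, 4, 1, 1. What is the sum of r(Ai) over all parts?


r(Ai) = min(|Ai|, 11) for each part.
Sum = min(15,11) + min(1,11) + min(4,11) + min(1,11) + min(1,11)
    = 11 + 1 + 4 + 1 + 1
    = 18.

18


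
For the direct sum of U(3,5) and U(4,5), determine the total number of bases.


Bases of a direct sum M1 + M2: |B| = |B(M1)| * |B(M2)|.
|B(U(3,5))| = C(5,3) = 10.
|B(U(4,5))| = C(5,4) = 5.
Total bases = 10 * 5 = 50.

50


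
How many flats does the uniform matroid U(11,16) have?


Flats of U(11,16): every subset of size < 11 is a flat, plus E itself.
Count = C(16,0) + C(16,1) + C(16,2) + C(16,3) + C(16,4) + C(16,5) + C(16,6) + C(16,7) + C(16,8) + C(16,9) + C(16,10) + 1
     = 1 + 16 + 120 + 560 + 1820 + 4368 + 8008 + 11440 + 12870 + 11440 + 8008 + 1
     = 58652.

58652


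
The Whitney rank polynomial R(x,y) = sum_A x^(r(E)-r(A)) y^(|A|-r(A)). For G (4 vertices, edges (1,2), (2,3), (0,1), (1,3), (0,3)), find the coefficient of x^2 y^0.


R(x,y) = sum over A in 2^E of x^(r(E)-r(A)) * y^(|A|-r(A)).
G has 4 vertices, 5 edges. r(E) = 3.
Enumerate all 2^5 = 32 subsets.
Count subsets with r(E)-r(A)=2 and |A|-r(A)=0: 5.

5


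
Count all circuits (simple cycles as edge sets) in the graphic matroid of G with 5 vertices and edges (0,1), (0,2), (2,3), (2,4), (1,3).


A circuit in a graphic matroid = edge set of a simple cycle.
G has 5 vertices and 5 edges.
Enumerating all minimal edge subsets forming cycles...
Total circuits found: 1.

1


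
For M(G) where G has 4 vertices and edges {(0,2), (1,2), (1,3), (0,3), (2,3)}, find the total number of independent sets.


An independent set in a graphic matroid is an acyclic edge subset.
G has 4 vertices and 5 edges.
Enumerate all 2^5 = 32 subsets, checking for acyclicity.
Total independent sets = 24.

24


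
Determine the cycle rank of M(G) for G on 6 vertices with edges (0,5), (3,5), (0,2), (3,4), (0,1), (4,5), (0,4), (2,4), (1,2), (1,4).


Cycle rank (nullity) = |E| - r(M) = |E| - (|V| - c).
|E| = 10, |V| = 6, c = 1.
Nullity = 10 - (6 - 1) = 10 - 5 = 5.

5


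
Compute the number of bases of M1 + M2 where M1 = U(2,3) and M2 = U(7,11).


Bases of a direct sum M1 + M2: |B| = |B(M1)| * |B(M2)|.
|B(U(2,3))| = C(3,2) = 3.
|B(U(7,11))| = C(11,7) = 330.
Total bases = 3 * 330 = 990.

990


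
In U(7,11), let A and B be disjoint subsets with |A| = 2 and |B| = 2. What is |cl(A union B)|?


|A union B| = 2 + 2 = 4 (disjoint).
In U(7,11), cl(S) = S if |S| < 7, else cl(S) = E.
Since 4 < 7, cl(A union B) = A union B.
|cl(A union B)| = 4.

4


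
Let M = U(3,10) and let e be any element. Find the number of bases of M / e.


Contracting e from U(3,10) gives U(2,9).
Bases of U(2,9) = C(9,2) = (9 * 8) / (1 * 2) = 36.

36


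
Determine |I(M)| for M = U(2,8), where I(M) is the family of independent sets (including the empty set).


Independent sets of U(2,8) are all subsets of size <= 2.
Count = (8 choose 0) + (8 choose 1) + (8 choose 2)
     = 1 + 8 + 28
     = 37.

37


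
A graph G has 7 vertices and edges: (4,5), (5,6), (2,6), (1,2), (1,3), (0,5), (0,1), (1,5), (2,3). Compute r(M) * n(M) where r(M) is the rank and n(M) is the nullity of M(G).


r(M) = |V| - c = 7 - 1 = 6.
nullity = |E| - r(M) = 9 - 6 = 3.
Product = 6 * 3 = 18.

18


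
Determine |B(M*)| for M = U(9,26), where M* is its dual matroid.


The dual of U(r,n) is U(n-r, n) = U(17,26).
Bases of U(17,26) are all (17)-element subsets.
|B(M*)| = C(26,17) = 26! / (17! * 9!) = 3124550.

3124550


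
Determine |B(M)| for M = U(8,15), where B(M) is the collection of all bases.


Bases of U(8,15) are all 8-element subsets of the 15-element ground set.
Number of bases = C(15,8).
(15 choose 8) = 6435.

6435


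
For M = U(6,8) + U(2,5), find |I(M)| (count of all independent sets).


For a direct sum, |I(M1+M2)| = |I(M1)| * |I(M2)|.
|I(U(6,8))| = sum C(8,k) for k=0..6 = 247.
|I(U(2,5))| = sum C(5,k) for k=0..2 = 16.
Total = 247 * 16 = 3952.

3952


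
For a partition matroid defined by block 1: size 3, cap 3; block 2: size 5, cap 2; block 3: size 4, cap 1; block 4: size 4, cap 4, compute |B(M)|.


A basis picks exactly ci elements from block i.
Number of bases = product of C(|Si|, ci).
= C(3,3) * C(5,2) * C(4,1) * C(4,4)
= 1 * 10 * 4 * 1
= 40.

40


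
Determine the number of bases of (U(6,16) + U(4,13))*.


(M1+M2)* = M1* + M2*.
M1* = U(10,16), bases: C(16,10) = 8008.
M2* = U(9,13), bases: C(13,9) = 715.
|B(M*)| = 8008 * 715 = 5725720.

5725720


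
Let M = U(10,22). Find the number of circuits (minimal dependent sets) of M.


In U(10,22), circuits are the (11)-element subsets.
Any set of 11 elements is dependent, and removing any one element gives
an independent set of size 10, so it is a minimal dependent set.
Number of circuits = C(22,11) = 22! / (11! * 11!) = 705432.

705432


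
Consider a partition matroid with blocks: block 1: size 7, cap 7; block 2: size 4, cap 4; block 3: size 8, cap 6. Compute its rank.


Rank of a partition matroid = sum of min(|Si|, ci) for each block.
= min(7,7) + min(4,4) + min(8,6)
= 7 + 4 + 6
= 17.

17


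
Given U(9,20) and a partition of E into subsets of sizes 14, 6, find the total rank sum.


r(Ai) = min(|Ai|, 9) for each part.
Sum = min(14,9) + min(6,9)
    = 9 + 6
    = 15.

15


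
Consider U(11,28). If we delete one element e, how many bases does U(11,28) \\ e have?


Deleting e from U(11,28) gives U(11,27) since n > r.
Bases of U(11,27) = C(27,11) = 27! / (11! * 16!) = 13037895.

13037895


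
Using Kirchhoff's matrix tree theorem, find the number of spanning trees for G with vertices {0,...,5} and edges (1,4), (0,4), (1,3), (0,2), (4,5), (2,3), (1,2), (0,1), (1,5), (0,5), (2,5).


By Kirchhoff's matrix tree theorem, the number of spanning trees equals
the determinant of any cofactor of the Laplacian matrix L.
G has 6 vertices and 11 edges.
Computing the (5 x 5) cofactor determinant gives 185.

185


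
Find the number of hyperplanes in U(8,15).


Hyperplanes of U(8,15) are flats of rank 7.
In a uniform matroid, these are exactly the (7)-element subsets.
Count = (15 choose 7) = 6435.

6435


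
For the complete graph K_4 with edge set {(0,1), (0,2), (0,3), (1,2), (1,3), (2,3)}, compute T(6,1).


T(K_4; x,y) = x^3 + 3x^2 + 4xy + 2x + y^3 + 3y^2 + 2y.
Substituting x=6, y=1:
= 216 + 108 + 24 + 12 + 1 + 3 + 2
= 366.

366


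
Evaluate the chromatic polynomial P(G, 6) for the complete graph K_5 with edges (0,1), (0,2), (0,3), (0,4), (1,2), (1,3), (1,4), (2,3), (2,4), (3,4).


P(K_5, k) = k(k-1)(k-2)...(k-4).
P(6) = (6) * (5) * (4) * (3) * (2) = 720.

720


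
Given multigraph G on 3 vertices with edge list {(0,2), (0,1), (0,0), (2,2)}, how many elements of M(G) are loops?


In a graphic matroid, a loop is a self-loop edge (u,u) with rank 0.
Examining all 4 edges for self-loops...
Self-loops found: (0,0), (2,2)
Number of loops = 2.

2


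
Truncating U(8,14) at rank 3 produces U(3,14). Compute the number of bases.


Truncating U(8,14) to rank 3 gives U(3,14).
Bases of U(3,14) are all 3-element subsets of 14 elements.
Number of bases = C(14,3) = 14! / (3! * 11!) = 364.

364


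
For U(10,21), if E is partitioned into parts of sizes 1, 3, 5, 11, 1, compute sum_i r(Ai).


r(Ai) = min(|Ai|, 10) for each part.
Sum = min(1,10) + min(3,10) + min(5,10) + min(11,10) + min(1,10)
    = 1 + 3 + 5 + 10 + 1
    = 20.

20


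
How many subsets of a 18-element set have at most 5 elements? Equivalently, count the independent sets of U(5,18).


Independent sets of U(5,18) are all subsets of size <= 5.
Count = (18 choose 0) + (18 choose 1) + (18 choose 2) + (18 choose 3) + (18 choose 4) + (18 choose 5)
     = 1 + 18 + 153 + 816 + 3060 + 8568
     = 12616.

12616


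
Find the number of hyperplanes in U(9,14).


Hyperplanes of U(9,14) are flats of rank 8.
In a uniform matroid, these are exactly the (8)-element subsets.
Count = (14 choose 8) = 3003.

3003


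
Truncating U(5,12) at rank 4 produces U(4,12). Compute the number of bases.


Truncating U(5,12) to rank 4 gives U(4,12).
Bases of U(4,12) are all 4-element subsets of 12 elements.
Number of bases = C(12,4) = (12 * 11 * 10 * 9) / (1 * 2 * 3 * 4) = 495.

495


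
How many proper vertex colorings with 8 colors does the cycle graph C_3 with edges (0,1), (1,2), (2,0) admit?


P(C_3, k) = (k-1)^3 + (-1)^3*(k-1).
P(8) = (7)^3 - 7
= 343 - 7 = 336.

336


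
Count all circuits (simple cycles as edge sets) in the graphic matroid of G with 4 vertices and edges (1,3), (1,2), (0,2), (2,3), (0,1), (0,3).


A circuit in a graphic matroid = edge set of a simple cycle.
G has 4 vertices and 6 edges.
Enumerating all minimal edge subsets forming cycles...
Total circuits found: 7.

7


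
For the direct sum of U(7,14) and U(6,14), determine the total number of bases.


Bases of a direct sum M1 + M2: |B| = |B(M1)| * |B(M2)|.
|B(U(7,14))| = C(14,7) = 3432.
|B(U(6,14))| = C(14,6) = 3003.
Total bases = 3432 * 3003 = 10306296.

10306296


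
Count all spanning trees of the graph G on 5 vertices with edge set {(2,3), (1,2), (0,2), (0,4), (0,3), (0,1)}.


By Kirchhoff's matrix tree theorem, the number of spanning trees equals
the determinant of any cofactor of the Laplacian matrix L.
G has 5 vertices and 6 edges.
Computing the (4 x 4) cofactor determinant gives 8.

8


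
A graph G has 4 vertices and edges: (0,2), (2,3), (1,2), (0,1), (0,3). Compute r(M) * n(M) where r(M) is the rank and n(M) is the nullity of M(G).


r(M) = |V| - c = 4 - 1 = 3.
nullity = |E| - r(M) = 5 - 3 = 2.
Product = 3 * 2 = 6.

6


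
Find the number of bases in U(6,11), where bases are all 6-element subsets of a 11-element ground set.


Bases of U(6,11) are all 6-element subsets of the 11-element ground set.
Number of bases = C(11,6).
C(11,6) = 462.

462


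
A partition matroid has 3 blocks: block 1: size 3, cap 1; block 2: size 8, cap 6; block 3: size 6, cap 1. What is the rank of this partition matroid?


Rank of a partition matroid = sum of min(|Si|, ci) for each block.
= min(3,1) + min(8,6) + min(6,1)
= 1 + 6 + 1
= 8.

8


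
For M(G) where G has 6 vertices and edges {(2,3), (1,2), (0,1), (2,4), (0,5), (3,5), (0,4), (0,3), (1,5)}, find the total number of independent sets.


An independent set in a graphic matroid is an acyclic edge subset.
G has 6 vertices and 9 edges.
Enumerate all 2^9 = 512 subsets, checking for acyclicity.
Total independent sets = 306.

306


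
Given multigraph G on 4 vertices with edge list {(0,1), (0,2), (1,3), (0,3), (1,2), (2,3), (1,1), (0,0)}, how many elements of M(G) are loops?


In a graphic matroid, a loop is a self-loop edge (u,u) with rank 0.
Examining all 8 edges for self-loops...
Self-loops found: (1,1), (0,0)
Number of loops = 2.

2


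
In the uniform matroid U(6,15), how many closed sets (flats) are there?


Flats of U(6,15): every subset of size < 6 is a flat, plus E itself.
Count = (15 choose 0) + (15 choose 1) + (15 choose 2) + (15 choose 3) + (15 choose 4) + (15 choose 5) + 1
     = 1 + 15 + 105 + 455 + 1365 + 3003 + 1
     = 4945.

4945


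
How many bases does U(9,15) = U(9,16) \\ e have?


Deleting e from U(9,16) gives U(9,15) since n > r.
Bases of U(9,15) = (15 choose 9) = 5005.

5005


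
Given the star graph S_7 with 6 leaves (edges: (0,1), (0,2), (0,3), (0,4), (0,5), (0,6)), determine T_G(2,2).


A star on 7 vertices is a tree with 6 edges.
T(x,y) = x^(6) for any tree.
T(2,2) = 2^6 = 64.

64


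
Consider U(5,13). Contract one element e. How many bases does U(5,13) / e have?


Contracting e from U(5,13) gives U(4,12).
Bases of U(4,12) = C(12,4) = (12 * 11 * 10 * 9) / (1 * 2 * 3 * 4) = 495.

495


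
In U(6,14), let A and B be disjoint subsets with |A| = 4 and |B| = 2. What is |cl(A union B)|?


|A union B| = 4 + 2 = 6 (disjoint).
In U(6,14), cl(S) = S if |S| < 6, else cl(S) = E.
Since 6 >= 6, cl(A union B) = E.
|cl(A union B)| = 14.

14


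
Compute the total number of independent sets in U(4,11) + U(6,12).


For a direct sum, |I(M1+M2)| = |I(M1)| * |I(M2)|.
|I(U(4,11))| = sum C(11,k) for k=0..4 = 562.
|I(U(6,12))| = sum C(12,k) for k=0..6 = 2510.
Total = 562 * 2510 = 1410620.

1410620


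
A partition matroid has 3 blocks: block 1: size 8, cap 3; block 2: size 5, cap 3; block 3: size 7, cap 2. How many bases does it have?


A basis picks exactly ci elements from block i.
Number of bases = product of C(|Si|, ci).
= C(8,3) * C(5,3) * C(7,2)
= 56 * 10 * 21
= 11760.

11760


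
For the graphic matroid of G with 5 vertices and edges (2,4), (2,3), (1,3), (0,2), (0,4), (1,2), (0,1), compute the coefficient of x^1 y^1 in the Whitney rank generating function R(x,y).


R(x,y) = sum over A in 2^E of x^(r(E)-r(A)) * y^(|A|-r(A)).
G has 5 vertices, 7 edges. r(E) = 4.
Enumerate all 2^7 = 128 subsets.
Count subsets with r(E)-r(A)=1 and |A|-r(A)=1: 14.

14


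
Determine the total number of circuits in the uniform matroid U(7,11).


In U(7,11), circuits are the (8)-element subsets.
Any set of 8 elements is dependent, and removing any one element gives
an independent set of size 7, so it is a minimal dependent set.
Number of circuits = C(11,8) = 11! / (8! * 3!) = 165.

165


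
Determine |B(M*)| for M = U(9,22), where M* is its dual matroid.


The dual of U(r,n) is U(n-r, n) = U(13,22).
Bases of U(13,22) are all (13)-element subsets.
|B(M*)| = C(22,13) = 22! / (13! * 9!) = 497420.

497420


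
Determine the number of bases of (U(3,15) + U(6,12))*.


(M1+M2)* = M1* + M2*.
M1* = U(12,15), bases: C(15,12) = 455.
M2* = U(6,12), bases: C(12,6) = 924.
|B(M*)| = 455 * 924 = 420420.

420420


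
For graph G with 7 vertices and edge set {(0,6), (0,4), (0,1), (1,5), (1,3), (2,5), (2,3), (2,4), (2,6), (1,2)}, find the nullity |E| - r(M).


Cycle rank (nullity) = |E| - r(M) = |E| - (|V| - c).
|E| = 10, |V| = 7, c = 1.
Nullity = 10 - (7 - 1) = 10 - 6 = 4.

4


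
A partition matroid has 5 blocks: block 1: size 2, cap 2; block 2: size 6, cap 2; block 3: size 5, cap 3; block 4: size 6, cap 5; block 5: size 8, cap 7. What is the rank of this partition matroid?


Rank of a partition matroid = sum of min(|Si|, ci) for each block.
= min(2,2) + min(6,2) + min(5,3) + min(6,5) + min(8,7)
= 2 + 2 + 3 + 5 + 7
= 19.

19


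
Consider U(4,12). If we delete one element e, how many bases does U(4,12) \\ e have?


Deleting e from U(4,12) gives U(4,11) since n > r.
Bases of U(4,11) = C(11,4) = 11! / (4! * 7!) = 330.

330


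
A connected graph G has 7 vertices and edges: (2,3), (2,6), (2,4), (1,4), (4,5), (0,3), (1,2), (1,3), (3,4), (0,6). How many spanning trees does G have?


By Kirchhoff's matrix tree theorem, the number of spanning trees equals
the determinant of any cofactor of the Laplacian matrix L.
G has 7 vertices and 10 edges.
Computing the (6 x 6) cofactor determinant gives 56.

56


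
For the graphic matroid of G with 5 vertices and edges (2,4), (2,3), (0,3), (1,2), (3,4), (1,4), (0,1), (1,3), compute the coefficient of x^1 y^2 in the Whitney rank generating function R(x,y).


R(x,y) = sum over A in 2^E of x^(r(E)-r(A)) * y^(|A|-r(A)).
G has 5 vertices, 8 edges. r(E) = 4.
Enumerate all 2^8 = 256 subsets.
Count subsets with r(E)-r(A)=1 and |A|-r(A)=2: 8.

8


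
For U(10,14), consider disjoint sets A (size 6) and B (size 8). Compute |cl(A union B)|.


|A union B| = 6 + 8 = 14 (disjoint).
In U(10,14), cl(S) = S if |S| < 10, else cl(S) = E.
Since 14 >= 10, cl(A union B) = E.
|cl(A union B)| = 14.

14


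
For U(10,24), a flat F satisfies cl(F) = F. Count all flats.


Flats of U(10,24): every subset of size < 10 is a flat, plus E itself.
Count = (24 choose 0) + (24 choose 1) + (24 choose 2) + (24 choose 3) + (24 choose 4) + (24 choose 5) + (24 choose 6) + (24 choose 7) + (24 choose 8) + (24 choose 9) + 1
     = 1 + 24 + 276 + 2024 + 10626 + 42504 + 134596 + 346104 + 735471 + 1307504 + 1
     = 2579131.

2579131


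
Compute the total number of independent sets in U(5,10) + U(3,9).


For a direct sum, |I(M1+M2)| = |I(M1)| * |I(M2)|.
|I(U(5,10))| = sum C(10,k) for k=0..5 = 638.
|I(U(3,9))| = sum C(9,k) for k=0..3 = 130.
Total = 638 * 130 = 82940.

82940


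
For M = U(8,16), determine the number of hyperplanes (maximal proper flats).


Hyperplanes of U(8,16) are flats of rank 7.
In a uniform matroid, these are exactly the (7)-element subsets.
Count = (16 choose 7) = 11440.

11440


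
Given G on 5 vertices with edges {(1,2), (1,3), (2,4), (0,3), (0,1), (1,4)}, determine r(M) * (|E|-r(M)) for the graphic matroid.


r(M) = |V| - c = 5 - 1 = 4.
nullity = |E| - r(M) = 6 - 4 = 2.
Product = 4 * 2 = 8.

8


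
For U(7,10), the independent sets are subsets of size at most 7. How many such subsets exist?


Independent sets of U(7,10) are all subsets of size <= 7.
Count = C(10,0) + C(10,1) + C(10,2) + C(10,3) + C(10,4) + C(10,5) + C(10,6) + C(10,7)
     = 1 + 10 + 45 + 120 + 210 + 252 + 210 + 120
     = 968.

968


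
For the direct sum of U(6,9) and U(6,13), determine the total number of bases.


Bases of a direct sum M1 + M2: |B| = |B(M1)| * |B(M2)|.
|B(U(6,9))| = C(9,6) = 84.
|B(U(6,13))| = C(13,6) = 1716.
Total bases = 84 * 1716 = 144144.

144144


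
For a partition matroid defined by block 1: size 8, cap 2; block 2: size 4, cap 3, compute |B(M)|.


A basis picks exactly ci elements from block i.
Number of bases = product of C(|Si|, ci).
= C(8,2) * C(4,3)
= 28 * 4
= 112.

112


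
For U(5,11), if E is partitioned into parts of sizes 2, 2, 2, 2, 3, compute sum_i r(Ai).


r(Ai) = min(|Ai|, 5) for each part.
Sum = min(2,5) + min(2,5) + min(2,5) + min(2,5) + min(3,5)
    = 2 + 2 + 2 + 2 + 3
    = 11.

11


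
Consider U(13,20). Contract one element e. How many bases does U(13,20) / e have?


Contracting e from U(13,20) gives U(12,19).
Bases of U(12,19) = (19 choose 12) = 50388.

50388


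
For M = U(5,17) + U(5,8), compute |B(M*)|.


(M1+M2)* = M1* + M2*.
M1* = U(12,17), bases: C(17,12) = 6188.
M2* = U(3,8), bases: C(8,3) = 56.
|B(M*)| = 6188 * 56 = 346528.

346528


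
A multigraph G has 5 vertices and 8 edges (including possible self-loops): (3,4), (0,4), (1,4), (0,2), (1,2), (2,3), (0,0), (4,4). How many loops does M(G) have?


In a graphic matroid, a loop is a self-loop edge (u,u) with rank 0.
Examining all 8 edges for self-loops...
Self-loops found: (0,0), (4,4)
Number of loops = 2.

2


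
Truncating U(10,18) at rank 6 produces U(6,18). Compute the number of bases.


Truncating U(10,18) to rank 6 gives U(6,18).
Bases of U(6,18) are all 6-element subsets of 18 elements.
Number of bases = C(18,6) = 18564.

18564


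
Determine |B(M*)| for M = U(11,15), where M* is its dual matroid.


The dual of U(r,n) is U(n-r, n) = U(4,15).
Bases of U(4,15) are all (4)-element subsets.
|B(M*)| = C(15,4) = 15! / (4! * 11!) = 1365.

1365


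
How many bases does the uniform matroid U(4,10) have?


Bases of U(4,10) are all 4-element subsets of the 10-element ground set.
Number of bases = C(10,4).
C(10,4) = (10 * 9 * 8 * 7) / (1 * 2 * 3 * 4) = 210.

210


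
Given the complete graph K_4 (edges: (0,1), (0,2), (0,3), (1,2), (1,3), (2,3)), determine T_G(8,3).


T(K_4; x,y) = x^3 + 3x^2 + 4xy + 2x + y^3 + 3y^2 + 2y.
Substituting x=8, y=3:
= 512 + 192 + 96 + 16 + 27 + 27 + 6
= 876.

876


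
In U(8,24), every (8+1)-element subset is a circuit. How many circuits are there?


In U(8,24), circuits are the (9)-element subsets.
Any set of 9 elements is dependent, and removing any one element gives
an independent set of size 8, so it is a minimal dependent set.
Number of circuits = C(24,9) = 24! / (9! * 15!) = 1307504.

1307504


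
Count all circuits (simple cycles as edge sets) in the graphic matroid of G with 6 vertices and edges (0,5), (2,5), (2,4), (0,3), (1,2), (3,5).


A circuit in a graphic matroid = edge set of a simple cycle.
G has 6 vertices and 6 edges.
Enumerating all minimal edge subsets forming cycles...
Total circuits found: 1.

1


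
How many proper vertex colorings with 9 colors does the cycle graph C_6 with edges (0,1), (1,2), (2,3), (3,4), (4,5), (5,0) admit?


P(C_6, k) = (k-1)^6 + (-1)^6*(k-1).
P(9) = (8)^6 + 8
= 262144 + 8 = 262152.

262152


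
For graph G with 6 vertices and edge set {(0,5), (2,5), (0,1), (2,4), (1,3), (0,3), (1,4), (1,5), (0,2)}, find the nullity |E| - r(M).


Cycle rank (nullity) = |E| - r(M) = |E| - (|V| - c).
|E| = 9, |V| = 6, c = 1.
Nullity = 9 - (6 - 1) = 9 - 5 = 4.

4


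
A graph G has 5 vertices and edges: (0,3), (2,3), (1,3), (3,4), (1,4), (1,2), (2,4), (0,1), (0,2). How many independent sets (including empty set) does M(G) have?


An independent set in a graphic matroid is an acyclic edge subset.
G has 5 vertices and 9 edges.
Enumerate all 2^9 = 512 subsets, checking for acyclicity.
Total independent sets = 198.

198


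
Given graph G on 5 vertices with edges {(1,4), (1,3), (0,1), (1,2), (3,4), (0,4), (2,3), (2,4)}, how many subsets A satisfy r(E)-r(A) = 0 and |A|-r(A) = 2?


R(x,y) = sum over A in 2^E of x^(r(E)-r(A)) * y^(|A|-r(A)).
G has 5 vertices, 8 edges. r(E) = 4.
Enumerate all 2^8 = 256 subsets.
Count subsets with r(E)-r(A)=0 and |A|-r(A)=2: 27.

27


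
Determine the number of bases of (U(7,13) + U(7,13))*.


(M1+M2)* = M1* + M2*.
M1* = U(6,13), bases: C(13,6) = 1716.
M2* = U(6,13), bases: C(13,6) = 1716.
|B(M*)| = 1716 * 1716 = 2944656.

2944656


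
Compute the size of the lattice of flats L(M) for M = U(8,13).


Flats of U(8,13): every subset of size < 8 is a flat, plus E itself.
Count = C(13,0) + C(13,1) + C(13,2) + C(13,3) + C(13,4) + C(13,5) + C(13,6) + C(13,7) + 1
     = 1 + 13 + 78 + 286 + 715 + 1287 + 1716 + 1716 + 1
     = 5813.

5813


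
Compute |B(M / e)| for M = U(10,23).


Contracting e from U(10,23) gives U(9,22).
Bases of U(9,22) = C(22,9) = 22! / (9! * 13!) = 497420.

497420


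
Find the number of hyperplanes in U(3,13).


Hyperplanes of U(3,13) are flats of rank 2.
In a uniform matroid, these are exactly the (2)-element subsets.
Count = C(13,2) = (13 * 12) / (1 * 2) = 78.

78


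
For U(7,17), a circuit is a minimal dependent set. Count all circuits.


In U(7,17), circuits are the (8)-element subsets.
Any set of 8 elements is dependent, and removing any one element gives
an independent set of size 7, so it is a minimal dependent set.
Number of circuits = C(17,8) = 17! / (8! * 9!) = 24310.

24310


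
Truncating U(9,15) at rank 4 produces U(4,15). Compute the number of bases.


Truncating U(9,15) to rank 4 gives U(4,15).
Bases of U(4,15) are all 4-element subsets of 15 elements.
Number of bases = (15 choose 4) = 1365.

1365


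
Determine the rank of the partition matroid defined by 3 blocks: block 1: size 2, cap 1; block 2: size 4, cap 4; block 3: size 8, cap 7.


Rank of a partition matroid = sum of min(|Si|, ci) for each block.
= min(2,1) + min(4,4) + min(8,7)
= 1 + 4 + 7
= 12.

12


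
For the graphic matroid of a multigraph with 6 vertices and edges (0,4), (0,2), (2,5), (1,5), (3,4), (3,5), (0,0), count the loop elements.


In a graphic matroid, a loop is a self-loop edge (u,u) with rank 0.
Examining all 7 edges for self-loops...
Self-loops found: (0,0)
Number of loops = 1.

1


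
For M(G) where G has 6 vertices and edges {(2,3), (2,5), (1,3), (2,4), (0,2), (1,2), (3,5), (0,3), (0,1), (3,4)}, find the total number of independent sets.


An independent set in a graphic matroid is an acyclic edge subset.
G has 6 vertices and 10 edges.
Enumerate all 2^10 = 1024 subsets, checking for acyclicity.
Total independent sets = 426.

426


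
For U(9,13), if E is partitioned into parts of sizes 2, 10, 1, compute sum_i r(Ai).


r(Ai) = min(|Ai|, 9) for each part.
Sum = min(2,9) + min(10,9) + min(1,9)
    = 2 + 9 + 1
    = 12.

12


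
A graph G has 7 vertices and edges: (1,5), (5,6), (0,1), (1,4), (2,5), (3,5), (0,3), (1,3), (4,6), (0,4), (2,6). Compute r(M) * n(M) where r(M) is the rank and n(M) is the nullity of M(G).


r(M) = |V| - c = 7 - 1 = 6.
nullity = |E| - r(M) = 11 - 6 = 5.
Product = 6 * 5 = 30.

30


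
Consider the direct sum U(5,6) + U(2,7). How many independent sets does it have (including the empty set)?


For a direct sum, |I(M1+M2)| = |I(M1)| * |I(M2)|.
|I(U(5,6))| = sum C(6,k) for k=0..5 = 63.
|I(U(2,7))| = sum C(7,k) for k=0..2 = 29.
Total = 63 * 29 = 1827.

1827


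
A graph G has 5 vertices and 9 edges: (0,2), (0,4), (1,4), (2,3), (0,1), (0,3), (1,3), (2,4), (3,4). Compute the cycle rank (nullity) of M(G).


Cycle rank (nullity) = |E| - r(M) = |E| - (|V| - c).
|E| = 9, |V| = 5, c = 1.
Nullity = 9 - (5 - 1) = 9 - 4 = 5.

5


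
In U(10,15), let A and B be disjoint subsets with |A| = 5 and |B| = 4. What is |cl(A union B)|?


|A union B| = 5 + 4 = 9 (disjoint).
In U(10,15), cl(S) = S if |S| < 10, else cl(S) = E.
Since 9 < 10, cl(A union B) = A union B.
|cl(A union B)| = 9.

9


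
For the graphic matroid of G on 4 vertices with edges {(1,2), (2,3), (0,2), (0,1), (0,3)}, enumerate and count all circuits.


A circuit in a graphic matroid = edge set of a simple cycle.
G has 4 vertices and 5 edges.
Enumerating all minimal edge subsets forming cycles...
Total circuits found: 3.

3


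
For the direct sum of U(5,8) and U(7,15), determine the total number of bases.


Bases of a direct sum M1 + M2: |B| = |B(M1)| * |B(M2)|.
|B(U(5,8))| = C(8,5) = 56.
|B(U(7,15))| = C(15,7) = 6435.
Total bases = 56 * 6435 = 360360.

360360


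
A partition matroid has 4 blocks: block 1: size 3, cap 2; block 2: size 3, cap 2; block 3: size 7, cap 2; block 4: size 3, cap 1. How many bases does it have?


A basis picks exactly ci elements from block i.
Number of bases = product of C(|Si|, ci).
= C(3,2) * C(3,2) * C(7,2) * C(3,1)
= 3 * 3 * 21 * 3
= 567.

567


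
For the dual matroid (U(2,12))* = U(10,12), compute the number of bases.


The dual of U(r,n) is U(n-r, n) = U(10,12).
Bases of U(10,12) are all (10)-element subsets.
|B(M*)| = (12 choose 10) = 66.

66


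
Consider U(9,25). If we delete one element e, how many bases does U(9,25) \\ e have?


Deleting e from U(9,25) gives U(9,24) since n > r.
Bases of U(9,24) = (24 choose 9) = 1307504.

1307504


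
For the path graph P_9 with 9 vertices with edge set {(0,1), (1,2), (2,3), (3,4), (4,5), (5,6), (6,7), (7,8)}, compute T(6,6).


A path on 9 vertices is a tree with 8 edges.
T(x,y) = x^(8) for any tree.
T(6,6) = 6^8 = 1679616.

1679616


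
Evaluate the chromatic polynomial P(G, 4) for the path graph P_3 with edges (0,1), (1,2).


P(P_3, k) = k * (k-1)^(2).
P(4) = 4 * 3^2 = 4 * 9 = 36.

36


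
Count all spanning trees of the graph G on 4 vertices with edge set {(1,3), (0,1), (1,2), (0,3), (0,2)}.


By Kirchhoff's matrix tree theorem, the number of spanning trees equals
the determinant of any cofactor of the Laplacian matrix L.
G has 4 vertices and 5 edges.
Computing the (3 x 3) cofactor determinant gives 8.

8


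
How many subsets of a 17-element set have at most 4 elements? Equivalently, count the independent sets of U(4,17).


Independent sets of U(4,17) are all subsets of size <= 4.
Count = C(17,0) + C(17,1) + C(17,2) + C(17,3) + C(17,4)
     = 1 + 17 + 136 + 680 + 2380
     = 3214.

3214


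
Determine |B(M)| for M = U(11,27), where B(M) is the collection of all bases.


Bases of U(11,27) are all 11-element subsets of the 27-element ground set.
Number of bases = C(27,11).
C(27,11) = 27! / (11! * 16!) = 13037895.

13037895


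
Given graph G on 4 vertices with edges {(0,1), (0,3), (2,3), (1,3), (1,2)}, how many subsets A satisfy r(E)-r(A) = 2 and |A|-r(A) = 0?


R(x,y) = sum over A in 2^E of x^(r(E)-r(A)) * y^(|A|-r(A)).
G has 4 vertices, 5 edges. r(E) = 3.
Enumerate all 2^5 = 32 subsets.
Count subsets with r(E)-r(A)=2 and |A|-r(A)=0: 5.

5


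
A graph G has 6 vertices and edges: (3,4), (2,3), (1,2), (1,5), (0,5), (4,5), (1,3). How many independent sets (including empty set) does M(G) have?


An independent set in a graphic matroid is an acyclic edge subset.
G has 6 vertices and 7 edges.
Enumerate all 2^7 = 128 subsets, checking for acyclicity.
Total independent sets = 104.

104


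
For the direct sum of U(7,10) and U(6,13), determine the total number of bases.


Bases of a direct sum M1 + M2: |B| = |B(M1)| * |B(M2)|.
|B(U(7,10))| = C(10,7) = 120.
|B(U(6,13))| = C(13,6) = 1716.
Total bases = 120 * 1716 = 205920.

205920


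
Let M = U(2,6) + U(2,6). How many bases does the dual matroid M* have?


(M1+M2)* = M1* + M2*.
M1* = U(4,6), bases: C(6,4) = 15.
M2* = U(4,6), bases: C(6,4) = 15.
|B(M*)| = 15 * 15 = 225.

225


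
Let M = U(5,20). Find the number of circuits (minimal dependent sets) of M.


In U(5,20), circuits are the (6)-element subsets.
Any set of 6 elements is dependent, and removing any one element gives
an independent set of size 5, so it is a minimal dependent set.
Number of circuits = C(20,6) = 20! / (6! * 14!) = 38760.

38760


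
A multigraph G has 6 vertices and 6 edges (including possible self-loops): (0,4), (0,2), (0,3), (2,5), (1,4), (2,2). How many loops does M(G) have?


In a graphic matroid, a loop is a self-loop edge (u,u) with rank 0.
Examining all 6 edges for self-loops...
Self-loops found: (2,2)
Number of loops = 1.

1


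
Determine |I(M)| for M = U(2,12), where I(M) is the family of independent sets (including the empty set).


Independent sets of U(2,12) are all subsets of size <= 2.
Count = C(12,0) + C(12,1) + C(12,2)
     = 1 + 12 + 66
     = 79.

79


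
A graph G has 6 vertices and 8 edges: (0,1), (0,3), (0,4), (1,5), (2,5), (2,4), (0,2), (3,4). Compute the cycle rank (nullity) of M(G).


Cycle rank (nullity) = |E| - r(M) = |E| - (|V| - c).
|E| = 8, |V| = 6, c = 1.
Nullity = 8 - (6 - 1) = 8 - 5 = 3.

3


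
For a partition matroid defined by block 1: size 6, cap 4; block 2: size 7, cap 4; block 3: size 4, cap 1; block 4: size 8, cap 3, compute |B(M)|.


A basis picks exactly ci elements from block i.
Number of bases = product of C(|Si|, ci).
= C(6,4) * C(7,4) * C(4,1) * C(8,3)
= 15 * 35 * 4 * 56
= 117600.

117600


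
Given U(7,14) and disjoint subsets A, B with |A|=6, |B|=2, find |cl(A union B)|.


|A union B| = 6 + 2 = 8 (disjoint).
In U(7,14), cl(S) = S if |S| < 7, else cl(S) = E.
Since 8 >= 7, cl(A union B) = E.
|cl(A union B)| = 14.

14


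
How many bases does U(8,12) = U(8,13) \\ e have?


Deleting e from U(8,13) gives U(8,12) since n > r.
Bases of U(8,12) = C(12,8) = 495.

495


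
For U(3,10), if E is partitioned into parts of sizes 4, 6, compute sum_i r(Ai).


r(Ai) = min(|Ai|, 3) for each part.
Sum = min(4,3) + min(6,3)
    = 3 + 3
    = 6.

6


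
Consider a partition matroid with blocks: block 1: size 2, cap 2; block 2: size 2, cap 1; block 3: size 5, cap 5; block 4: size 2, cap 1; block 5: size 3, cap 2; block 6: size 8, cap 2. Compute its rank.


Rank of a partition matroid = sum of min(|Si|, ci) for each block.
= min(2,2) + min(2,1) + min(5,5) + min(2,1) + min(3,2) + min(8,2)
= 2 + 1 + 5 + 1 + 2 + 2
= 13.

13


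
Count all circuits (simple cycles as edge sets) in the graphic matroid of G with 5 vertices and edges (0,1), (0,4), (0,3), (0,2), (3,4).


A circuit in a graphic matroid = edge set of a simple cycle.
G has 5 vertices and 5 edges.
Enumerating all minimal edge subsets forming cycles...
Total circuits found: 1.

1


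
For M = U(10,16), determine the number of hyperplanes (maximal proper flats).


Hyperplanes of U(10,16) are flats of rank 9.
In a uniform matroid, these are exactly the (9)-element subsets.
Count = C(16,9) = 11440.

11440


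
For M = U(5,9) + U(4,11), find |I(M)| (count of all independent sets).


For a direct sum, |I(M1+M2)| = |I(M1)| * |I(M2)|.
|I(U(5,9))| = sum C(9,k) for k=0..5 = 382.
|I(U(4,11))| = sum C(11,k) for k=0..4 = 562.
Total = 382 * 562 = 214684.

214684


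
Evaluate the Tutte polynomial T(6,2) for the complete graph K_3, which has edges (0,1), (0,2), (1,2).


T(K_3; x,y) = x^2 + x + y.
T(6,2) = 36 + 6 + 2 = 44.

44


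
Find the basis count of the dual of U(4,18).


The dual of U(r,n) is U(n-r, n) = U(14,18).
Bases of U(14,18) are all (14)-element subsets.
|B(M*)| = C(18,14) = 18! / (14! * 4!) = 3060.

3060


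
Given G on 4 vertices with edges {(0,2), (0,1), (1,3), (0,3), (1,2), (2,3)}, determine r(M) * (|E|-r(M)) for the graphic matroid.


r(M) = |V| - c = 4 - 1 = 3.
nullity = |E| - r(M) = 6 - 3 = 3.
Product = 3 * 3 = 9.

9


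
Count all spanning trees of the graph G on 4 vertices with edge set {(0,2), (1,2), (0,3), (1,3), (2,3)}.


By Kirchhoff's matrix tree theorem, the number of spanning trees equals
the determinant of any cofactor of the Laplacian matrix L.
G has 4 vertices and 5 edges.
Computing the (3 x 3) cofactor determinant gives 8.

8


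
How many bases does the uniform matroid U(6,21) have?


Bases of U(6,21) are all 6-element subsets of the 21-element ground set.
Number of bases = C(21,6).
C(21,6) = 54264.

54264


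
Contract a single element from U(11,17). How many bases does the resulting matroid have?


Contracting e from U(11,17) gives U(10,16).
Bases of U(10,16) = C(16,10) = 16! / (10! * 6!) = 8008.

8008


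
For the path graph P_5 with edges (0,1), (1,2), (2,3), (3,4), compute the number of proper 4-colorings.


P(P_5, k) = k * (k-1)^(4).
P(4) = 4 * 3^4 = 4 * 81 = 324.

324


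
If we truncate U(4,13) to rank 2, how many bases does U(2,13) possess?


Truncating U(4,13) to rank 2 gives U(2,13).
Bases of U(2,13) are all 2-element subsets of 13 elements.
Number of bases = C(13,2) = (13 * 12) / (1 * 2) = 78.

78


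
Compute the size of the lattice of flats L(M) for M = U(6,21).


Flats of U(6,21): every subset of size < 6 is a flat, plus E itself.
Count = C(21,0) + C(21,1) + C(21,2) + C(21,3) + C(21,4) + C(21,5) + 1
     = 1 + 21 + 210 + 1330 + 5985 + 20349 + 1
     = 27897.

27897


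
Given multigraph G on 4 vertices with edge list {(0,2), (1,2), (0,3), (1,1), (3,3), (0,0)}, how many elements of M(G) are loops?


In a graphic matroid, a loop is a self-loop edge (u,u) with rank 0.
Examining all 6 edges for self-loops...
Self-loops found: (1,1), (3,3), (0,0)
Number of loops = 3.

3


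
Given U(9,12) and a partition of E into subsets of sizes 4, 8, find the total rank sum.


r(Ai) = min(|Ai|, 9) for each part.
Sum = min(4,9) + min(8,9)
    = 4 + 8
    = 12.

12


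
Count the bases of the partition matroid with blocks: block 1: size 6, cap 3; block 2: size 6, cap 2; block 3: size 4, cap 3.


A basis picks exactly ci elements from block i.
Number of bases = product of C(|Si|, ci).
= C(6,3) * C(6,2) * C(4,3)
= 20 * 15 * 4
= 1200.

1200


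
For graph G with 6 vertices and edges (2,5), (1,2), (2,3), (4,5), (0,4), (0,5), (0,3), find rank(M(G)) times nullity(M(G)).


r(M) = |V| - c = 6 - 1 = 5.
nullity = |E| - r(M) = 7 - 5 = 2.
Product = 5 * 2 = 10.

10


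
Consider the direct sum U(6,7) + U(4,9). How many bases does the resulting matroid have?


Bases of a direct sum M1 + M2: |B| = |B(M1)| * |B(M2)|.
|B(U(6,7))| = C(7,6) = 7.
|B(U(4,9))| = C(9,4) = 126.
Total bases = 7 * 126 = 882.

882


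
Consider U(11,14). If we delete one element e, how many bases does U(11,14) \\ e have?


Deleting e from U(11,14) gives U(11,13) since n > r.
Bases of U(11,13) = C(13,11) = 13! / (11! * 2!) = 78.

78


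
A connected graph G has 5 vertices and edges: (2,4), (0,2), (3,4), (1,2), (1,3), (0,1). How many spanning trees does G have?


By Kirchhoff's matrix tree theorem, the number of spanning trees equals
the determinant of any cofactor of the Laplacian matrix L.
G has 5 vertices and 6 edges.
Computing the (4 x 4) cofactor determinant gives 11.

11


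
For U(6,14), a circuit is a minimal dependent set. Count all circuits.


In U(6,14), circuits are the (7)-element subsets.
Any set of 7 elements is dependent, and removing any one element gives
an independent set of size 6, so it is a minimal dependent set.
Number of circuits = C(14,7) = 14! / (7! * 7!) = 3432.

3432


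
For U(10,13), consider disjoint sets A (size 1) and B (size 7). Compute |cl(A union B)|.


|A union B| = 1 + 7 = 8 (disjoint).
In U(10,13), cl(S) = S if |S| < 10, else cl(S) = E.
Since 8 < 10, cl(A union B) = A union B.
|cl(A union B)| = 8.

8


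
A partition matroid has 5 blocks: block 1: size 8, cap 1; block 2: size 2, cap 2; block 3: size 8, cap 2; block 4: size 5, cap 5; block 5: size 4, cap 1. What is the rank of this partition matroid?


Rank of a partition matroid = sum of min(|Si|, ci) for each block.
= min(8,1) + min(2,2) + min(8,2) + min(5,5) + min(4,1)
= 1 + 2 + 2 + 5 + 1
= 11.

11


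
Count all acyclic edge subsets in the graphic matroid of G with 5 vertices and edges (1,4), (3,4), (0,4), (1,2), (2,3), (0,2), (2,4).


An independent set in a graphic matroid is an acyclic edge subset.
G has 5 vertices and 7 edges.
Enumerate all 2^7 = 128 subsets, checking for acyclicity.
Total independent sets = 81.

81


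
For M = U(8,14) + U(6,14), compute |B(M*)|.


(M1+M2)* = M1* + M2*.
M1* = U(6,14), bases: C(14,6) = 3003.
M2* = U(8,14), bases: C(14,8) = 3003.
|B(M*)| = 3003 * 3003 = 9018009.

9018009
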